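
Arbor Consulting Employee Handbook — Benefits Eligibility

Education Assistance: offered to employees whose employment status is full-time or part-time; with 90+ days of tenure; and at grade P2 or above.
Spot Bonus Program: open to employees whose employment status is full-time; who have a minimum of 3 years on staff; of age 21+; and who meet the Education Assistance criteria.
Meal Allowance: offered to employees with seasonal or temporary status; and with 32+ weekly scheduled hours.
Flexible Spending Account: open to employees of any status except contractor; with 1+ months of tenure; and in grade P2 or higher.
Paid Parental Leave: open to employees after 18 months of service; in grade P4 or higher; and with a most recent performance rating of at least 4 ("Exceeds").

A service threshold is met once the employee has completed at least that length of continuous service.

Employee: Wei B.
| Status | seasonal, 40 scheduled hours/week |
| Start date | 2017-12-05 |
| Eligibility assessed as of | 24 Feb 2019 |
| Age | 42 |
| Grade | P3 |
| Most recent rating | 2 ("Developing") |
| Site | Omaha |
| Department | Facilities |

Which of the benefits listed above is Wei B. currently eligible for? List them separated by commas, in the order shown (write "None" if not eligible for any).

Meal Allowance, Flexible Spending Account

Service from 2017-12-05 to 24 Feb 2019: 446 days.
Education Assistance — status seasonal ✗ (requires full-time or part-time) → not eligible.
Spot Bonus Program — status seasonal ✗ (requires full-time) → not eligible.
Meal Allowance — status seasonal ✓; 40 hrs/wk ≥ 32 ✓ → eligible.
Flexible Spending Account — status seasonal ✓ (not excluded); service 446 days ≥ 1 month (≈30 days) ✓; grade P3 ≥ P2 ✓ → eligible.
Paid Parental Leave — service 446 days < 18 months (≈540 days) ✗ → not eligible.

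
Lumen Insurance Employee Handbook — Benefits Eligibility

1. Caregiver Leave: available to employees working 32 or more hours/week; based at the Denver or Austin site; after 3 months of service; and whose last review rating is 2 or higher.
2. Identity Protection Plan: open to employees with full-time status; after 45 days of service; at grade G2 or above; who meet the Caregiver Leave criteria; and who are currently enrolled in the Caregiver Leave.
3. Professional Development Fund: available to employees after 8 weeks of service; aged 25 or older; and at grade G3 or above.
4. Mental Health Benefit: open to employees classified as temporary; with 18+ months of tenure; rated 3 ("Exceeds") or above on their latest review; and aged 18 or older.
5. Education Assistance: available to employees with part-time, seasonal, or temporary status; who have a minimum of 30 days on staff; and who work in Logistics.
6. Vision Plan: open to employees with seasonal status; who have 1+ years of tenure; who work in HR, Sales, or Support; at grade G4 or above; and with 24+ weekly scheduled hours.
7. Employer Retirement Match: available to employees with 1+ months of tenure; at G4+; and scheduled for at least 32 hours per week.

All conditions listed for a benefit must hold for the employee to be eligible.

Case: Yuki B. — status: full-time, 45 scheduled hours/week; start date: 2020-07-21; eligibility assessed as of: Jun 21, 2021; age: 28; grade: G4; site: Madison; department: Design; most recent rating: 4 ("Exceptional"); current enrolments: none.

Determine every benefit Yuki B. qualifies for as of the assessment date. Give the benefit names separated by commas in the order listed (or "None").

Professional Development Fund, Employer Retirement Match

Service from 2020-07-21 to Jun 21, 2021: 335 days.
Caregiver Leave — 45 hrs/wk ≥ 32 ✓; site Madison ✗ (not Denver or Austin) → not eligible.
Identity Protection Plan — status full-time ✓; service 335 days ≥ 45 days ✓; grade G4 ≥ G2 ✓; not eligible for Caregiver Leave ✗ → not eligible.
Professional Development Fund — service 335 days ≥ 8 weeks (≈56 days) ✓; age 28 ≥ 25 ✓; grade G4 ≥ G3 ✓ → eligible.
Mental Health Benefit — status full-time ✗ (requires temporary) → not eligible.
Education Assistance — status full-time ✗ (requires part-time, seasonal, or temporary) → not eligible.
Vision Plan — status full-time ✗ (requires seasonal) → not eligible.
Employer Retirement Match — service 335 days ≥ 1 month (≈30 days) ✓; grade G4 ≥ G4 ✓; 45 hrs/wk ≥ 32 ✓ → eligible.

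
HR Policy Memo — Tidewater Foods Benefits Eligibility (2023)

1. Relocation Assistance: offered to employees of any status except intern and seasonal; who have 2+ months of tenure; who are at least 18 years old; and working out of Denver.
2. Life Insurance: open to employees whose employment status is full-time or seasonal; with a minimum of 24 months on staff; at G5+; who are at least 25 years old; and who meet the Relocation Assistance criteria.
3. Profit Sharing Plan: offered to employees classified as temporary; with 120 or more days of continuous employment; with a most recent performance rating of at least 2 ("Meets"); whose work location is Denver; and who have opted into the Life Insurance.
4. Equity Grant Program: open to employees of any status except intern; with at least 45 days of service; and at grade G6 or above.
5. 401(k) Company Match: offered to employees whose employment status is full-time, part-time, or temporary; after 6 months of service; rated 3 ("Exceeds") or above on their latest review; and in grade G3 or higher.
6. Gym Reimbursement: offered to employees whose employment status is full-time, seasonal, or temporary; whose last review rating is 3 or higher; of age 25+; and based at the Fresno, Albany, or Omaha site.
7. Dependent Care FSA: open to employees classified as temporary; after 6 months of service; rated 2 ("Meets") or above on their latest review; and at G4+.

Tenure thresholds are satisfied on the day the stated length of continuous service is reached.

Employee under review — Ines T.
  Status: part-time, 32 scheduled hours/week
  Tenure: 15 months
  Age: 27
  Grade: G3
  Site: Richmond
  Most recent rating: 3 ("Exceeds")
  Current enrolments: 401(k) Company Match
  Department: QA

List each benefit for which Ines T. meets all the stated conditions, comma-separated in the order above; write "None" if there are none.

401(k) Company Match

Relocation Assistance — status part-time ✓ (not excluded); service 15 months ≥ 2 months ✓; age 27 ≥ 18 ✓; site Richmond ✗ (not Denver) → not eligible.
Life Insurance — status part-time ✗ (requires full-time or seasonal) → not eligible.
Profit Sharing Plan — status part-time ✗ (requires temporary) → not eligible.
Equity Grant Program — status part-time ✓ (not excluded); service 15 months ≥ 45 days ✓; grade G3 < G6 ✗ → not eligible.
401(k) Company Match — status part-time ✓; service 15 months ≥ 6 months ✓; rating 3 ≥ 3 ✓; grade G3 ≥ G3 ✓ → eligible.
Gym Reimbursement — status part-time ✗ (requires full-time, seasonal, or temporary) → not eligible.
Dependent Care FSA — status part-time ✗ (requires temporary) → not eligible.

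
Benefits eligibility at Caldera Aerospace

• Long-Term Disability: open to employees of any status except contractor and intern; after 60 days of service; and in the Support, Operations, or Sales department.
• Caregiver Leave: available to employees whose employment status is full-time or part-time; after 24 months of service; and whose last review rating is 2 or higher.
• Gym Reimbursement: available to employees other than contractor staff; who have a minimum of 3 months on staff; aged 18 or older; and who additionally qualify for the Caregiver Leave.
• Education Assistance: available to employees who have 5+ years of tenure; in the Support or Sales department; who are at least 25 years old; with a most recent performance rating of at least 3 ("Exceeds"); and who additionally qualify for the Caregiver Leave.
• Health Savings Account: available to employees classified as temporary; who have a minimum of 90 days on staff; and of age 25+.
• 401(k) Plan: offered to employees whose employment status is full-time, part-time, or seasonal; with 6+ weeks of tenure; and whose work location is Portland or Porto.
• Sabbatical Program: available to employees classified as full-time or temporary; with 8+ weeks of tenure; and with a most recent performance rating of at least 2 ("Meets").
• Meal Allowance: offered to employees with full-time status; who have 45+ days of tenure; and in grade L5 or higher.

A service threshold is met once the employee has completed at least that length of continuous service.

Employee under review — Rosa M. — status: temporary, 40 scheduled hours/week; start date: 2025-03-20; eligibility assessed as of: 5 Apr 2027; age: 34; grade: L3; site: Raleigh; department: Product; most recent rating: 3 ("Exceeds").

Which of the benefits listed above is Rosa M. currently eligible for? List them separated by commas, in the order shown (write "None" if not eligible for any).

Health Savings Account, Sabbatical Program

Service from 2025-03-20 to 5 Apr 2027: 746 days.
Long-Term Disability — status temporary ✓ (not excluded); service 746 days ≥ 60 days ✓; dept Product ✗ → not eligible.
Caregiver Leave — status temporary ✗ (requires full-time or part-time) → not eligible.
Gym Reimbursement — status temporary ✓ (not excluded); service 746 days ≥ 3 months (≈90 days) ✓; age 34 ≥ 18 ✓; not eligible for Caregiver Leave ✗ → not eligible.
Education Assistance — service 746 days < 5 years (≈1825 days) ✗ → not eligible.
Health Savings Account — status temporary ✓; service 746 days ≥ 90 days ✓; age 34 ≥ 25 ✓ → eligible.
401(k) Plan — status temporary ✗ (requires full-time, part-time, or seasonal) → not eligible.
Sabbatical Program — status temporary ✓; service 746 days ≥ 8 weeks (≈56 days) ✓; rating 3 ≥ 2 ✓ → eligible.
Meal Allowance — status temporary ✗ (requires full-time) → not eligible.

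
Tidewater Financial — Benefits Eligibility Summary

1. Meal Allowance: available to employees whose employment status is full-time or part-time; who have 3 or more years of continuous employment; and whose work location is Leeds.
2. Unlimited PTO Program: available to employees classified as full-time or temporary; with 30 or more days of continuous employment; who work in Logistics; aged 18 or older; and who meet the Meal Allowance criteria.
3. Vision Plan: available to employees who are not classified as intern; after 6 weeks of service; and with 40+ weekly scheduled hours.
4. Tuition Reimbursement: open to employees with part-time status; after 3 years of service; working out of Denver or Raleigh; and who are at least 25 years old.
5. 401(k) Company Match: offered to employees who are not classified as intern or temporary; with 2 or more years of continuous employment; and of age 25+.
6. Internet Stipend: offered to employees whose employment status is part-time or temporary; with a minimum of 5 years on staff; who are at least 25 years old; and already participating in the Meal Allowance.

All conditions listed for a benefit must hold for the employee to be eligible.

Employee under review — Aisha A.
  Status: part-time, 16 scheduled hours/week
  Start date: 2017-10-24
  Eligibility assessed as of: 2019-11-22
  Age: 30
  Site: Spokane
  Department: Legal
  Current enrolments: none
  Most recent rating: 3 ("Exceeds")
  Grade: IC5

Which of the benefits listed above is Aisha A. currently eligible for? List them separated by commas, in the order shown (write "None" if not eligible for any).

401(k) Company Match

Service from 2017-10-24 to 2019-11-22: 759 days.
Meal Allowance — status part-time ✓; service 759 days < 3 years (≈1095 days) ✗ → not eligible.
Unlimited PTO Program — status part-time ✗ (requires full-time or temporary) → not eligible.
Vision Plan — status part-time ✓ (not excluded); service 759 days ≥ 6 weeks (≈42 days) ✓; 16 hrs/wk < 40 ✗ → not eligible.
Tuition Reimbursement — status part-time ✓; service 759 days < 3 years (≈1095 days) ✗ → not eligible.
401(k) Company Match — status part-time ✓ (not excluded); service 759 days ≥ 2 years (≈730 days) ✓; age 30 ≥ 25 ✓ → eligible.
Internet Stipend — status part-time ✓; service 759 days < 5 years (≈1825 days) ✗ → not eligible.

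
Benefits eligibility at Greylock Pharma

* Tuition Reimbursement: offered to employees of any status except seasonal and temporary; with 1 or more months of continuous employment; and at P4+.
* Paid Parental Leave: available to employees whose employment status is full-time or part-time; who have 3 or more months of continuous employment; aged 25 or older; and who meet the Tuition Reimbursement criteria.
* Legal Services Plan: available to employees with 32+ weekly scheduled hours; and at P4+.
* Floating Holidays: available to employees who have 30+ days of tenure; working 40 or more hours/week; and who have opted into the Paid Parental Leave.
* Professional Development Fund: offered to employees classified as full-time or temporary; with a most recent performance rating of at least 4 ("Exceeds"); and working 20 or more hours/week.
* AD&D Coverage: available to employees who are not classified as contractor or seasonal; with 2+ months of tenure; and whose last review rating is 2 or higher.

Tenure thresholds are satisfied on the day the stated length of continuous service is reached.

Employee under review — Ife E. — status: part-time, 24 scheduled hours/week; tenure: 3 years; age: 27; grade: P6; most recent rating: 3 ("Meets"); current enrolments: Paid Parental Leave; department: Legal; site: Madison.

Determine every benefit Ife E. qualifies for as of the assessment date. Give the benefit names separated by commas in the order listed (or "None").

Tuition Reimbursement, Paid Parental Leave, AD&D Coverage

Tuition Reimbursement — status part-time ✓ (not excluded); service 3 years ≥ 1 month (≈30 days) ✓; grade P6 ≥ P4 ✓ → eligible.
Paid Parental Leave — status part-time ✓; service 3 years ≥ 3 months (≈90 days) ✓; age 27 ≥ 25 ✓; eligible for Tuition Reimbursement ✓ → eligible.
Legal Services Plan — 24 hrs/wk < 32 ✗ → not eligible.
Floating Holidays — service 3 years ≥ 30 days ✓; 24 hrs/wk < 40 ✗ → not eligible.
Professional Development Fund — status part-time ✗ (requires full-time or temporary) → not eligible.
AD&D Coverage — status part-time ✓ (not excluded); service 3 years ≥ 2 months (≈60 days) ✓; rating 3 ≥ 2 ✓ → eligible.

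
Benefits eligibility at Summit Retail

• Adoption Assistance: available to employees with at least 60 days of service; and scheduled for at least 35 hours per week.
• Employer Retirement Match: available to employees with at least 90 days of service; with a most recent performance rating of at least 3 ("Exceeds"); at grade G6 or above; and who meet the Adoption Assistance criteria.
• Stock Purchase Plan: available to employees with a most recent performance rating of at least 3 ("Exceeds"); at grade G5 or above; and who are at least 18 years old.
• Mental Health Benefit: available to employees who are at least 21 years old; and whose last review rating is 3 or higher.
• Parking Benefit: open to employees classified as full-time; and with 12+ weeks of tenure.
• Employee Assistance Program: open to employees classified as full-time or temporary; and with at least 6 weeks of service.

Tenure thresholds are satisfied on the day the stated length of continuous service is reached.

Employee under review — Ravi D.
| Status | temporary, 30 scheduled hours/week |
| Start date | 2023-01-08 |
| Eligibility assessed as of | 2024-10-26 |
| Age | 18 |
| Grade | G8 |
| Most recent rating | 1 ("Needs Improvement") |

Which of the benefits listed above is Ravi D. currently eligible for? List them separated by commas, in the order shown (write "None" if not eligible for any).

Employee Assistance Program

Service from 2023-01-08 to 2024-10-26: 657 days.
Adoption Assistance — service 657 days ≥ 60 days ✓; 30 hrs/wk < 35 ✗ → not eligible.
Employer Retirement Match — service 657 days ≥ 90 days ✓; rating 1 < 3 ✗ → not eligible.
Stock Purchase Plan — rating 1 < 3 ✗ → not eligible.
Mental Health Benefit — age 18 < 21 ✗ → not eligible.
Parking Benefit — status temporary ✗ (requires full-time) → not eligible.
Employee Assistance Program — status temporary ✓; service 657 days ≥ 6 weeks (≈42 days) ✓ → eligible.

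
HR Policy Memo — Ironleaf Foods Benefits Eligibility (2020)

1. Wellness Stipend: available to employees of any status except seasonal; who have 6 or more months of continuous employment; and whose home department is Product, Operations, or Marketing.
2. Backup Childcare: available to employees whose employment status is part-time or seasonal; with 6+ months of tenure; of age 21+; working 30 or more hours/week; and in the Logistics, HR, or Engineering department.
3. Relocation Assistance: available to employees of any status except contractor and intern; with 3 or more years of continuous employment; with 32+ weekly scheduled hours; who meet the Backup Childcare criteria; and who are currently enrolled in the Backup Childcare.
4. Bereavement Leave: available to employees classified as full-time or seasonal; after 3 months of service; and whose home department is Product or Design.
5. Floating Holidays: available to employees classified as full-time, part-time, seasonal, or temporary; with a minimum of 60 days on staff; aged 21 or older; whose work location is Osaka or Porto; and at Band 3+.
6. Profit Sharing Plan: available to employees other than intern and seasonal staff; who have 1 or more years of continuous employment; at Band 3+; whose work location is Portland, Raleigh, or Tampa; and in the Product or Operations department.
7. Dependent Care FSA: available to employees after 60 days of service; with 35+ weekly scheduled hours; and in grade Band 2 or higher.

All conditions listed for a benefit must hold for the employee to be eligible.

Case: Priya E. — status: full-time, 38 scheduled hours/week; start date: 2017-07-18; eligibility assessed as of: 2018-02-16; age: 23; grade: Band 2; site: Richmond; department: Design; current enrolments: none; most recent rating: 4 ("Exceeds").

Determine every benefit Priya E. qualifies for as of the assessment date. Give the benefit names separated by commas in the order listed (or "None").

Service from 2017-07-18 to 2018-02-16: 213 days.
Wellness Stipend — status full-time ✓ (not excluded); service 213 days ≥ 6 months (≈180 days) ✓; dept Design ✗ → not eligible.
Backup Childcare — status full-time ✗ (requires part-time or seasonal) → not eligible.
Relocation Assistance — status full-time ✓ (not excluded); service 213 days < 3 years (≈1095 days) ✗ → not eligible.
Bereavement Leave — status full-time ✓; service 213 days ≥ 3 months (≈90 days) ✓; dept Design ✓ → eligible.
Floating Holidays — status full-time ✓; service 213 days ≥ 60 days ✓; age 23 ≥ 21 ✓; site Richmond ✗ (not Osaka or Porto) → not eligible.
Profit Sharing Plan — status full-time ✓ (not excluded); service 213 days < 1 year (≈365 days) ✗ → not eligible.
Dependent Care FSA — service 213 days ≥ 60 days ✓; 38 hrs/wk ≥ 35 ✓; grade Band 2 ≥ Band 2 ✓ → eligible.

Bereavement Leave, Dependent Care FSA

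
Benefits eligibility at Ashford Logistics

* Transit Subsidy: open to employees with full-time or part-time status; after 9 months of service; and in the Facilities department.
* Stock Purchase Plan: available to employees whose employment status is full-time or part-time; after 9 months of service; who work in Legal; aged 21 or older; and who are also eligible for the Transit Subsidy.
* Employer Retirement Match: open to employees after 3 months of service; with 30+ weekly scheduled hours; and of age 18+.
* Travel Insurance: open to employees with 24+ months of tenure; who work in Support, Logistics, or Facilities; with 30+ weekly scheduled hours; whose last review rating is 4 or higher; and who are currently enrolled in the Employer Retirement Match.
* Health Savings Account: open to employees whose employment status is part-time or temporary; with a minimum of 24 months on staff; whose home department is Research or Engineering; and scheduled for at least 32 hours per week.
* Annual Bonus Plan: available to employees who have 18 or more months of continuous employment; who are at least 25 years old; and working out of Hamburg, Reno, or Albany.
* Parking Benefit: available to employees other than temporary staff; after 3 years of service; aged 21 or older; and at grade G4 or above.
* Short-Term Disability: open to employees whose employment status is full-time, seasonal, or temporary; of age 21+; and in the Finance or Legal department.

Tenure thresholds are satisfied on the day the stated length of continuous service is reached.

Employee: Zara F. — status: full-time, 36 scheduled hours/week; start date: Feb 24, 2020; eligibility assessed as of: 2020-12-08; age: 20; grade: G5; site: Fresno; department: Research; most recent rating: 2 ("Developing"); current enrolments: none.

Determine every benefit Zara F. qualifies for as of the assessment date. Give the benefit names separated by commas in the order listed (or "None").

Service from Feb 24, 2020 to 2020-12-08: 288 days.
Transit Subsidy — status full-time ✓; service 288 days ≥ 9 months (≈270 days) ✓; dept Research ✗ → not eligible.
Stock Purchase Plan — status full-time ✓; service 288 days ≥ 9 months (≈270 days) ✓; dept Research ✗ → not eligible.
Employer Retirement Match — service 288 days ≥ 3 months (≈90 days) ✓; 36 hrs/wk ≥ 30 ✓; age 20 ≥ 18 ✓ → eligible.
Travel Insurance — service 288 days < 24 months (≈720 days) ✗ → not eligible.
Health Savings Account — status full-time ✗ (requires part-time or temporary) → not eligible.
Annual Bonus Plan — service 288 days < 18 months (≈540 days) ✗ → not eligible.
Parking Benefit — status full-time ✓ (not excluded); service 288 days < 3 years (≈1095 days) ✗ → not eligible.
Short-Term Disability — status full-time ✓; age 20 < 21 ✗ → not eligible.

Employer Retirement Match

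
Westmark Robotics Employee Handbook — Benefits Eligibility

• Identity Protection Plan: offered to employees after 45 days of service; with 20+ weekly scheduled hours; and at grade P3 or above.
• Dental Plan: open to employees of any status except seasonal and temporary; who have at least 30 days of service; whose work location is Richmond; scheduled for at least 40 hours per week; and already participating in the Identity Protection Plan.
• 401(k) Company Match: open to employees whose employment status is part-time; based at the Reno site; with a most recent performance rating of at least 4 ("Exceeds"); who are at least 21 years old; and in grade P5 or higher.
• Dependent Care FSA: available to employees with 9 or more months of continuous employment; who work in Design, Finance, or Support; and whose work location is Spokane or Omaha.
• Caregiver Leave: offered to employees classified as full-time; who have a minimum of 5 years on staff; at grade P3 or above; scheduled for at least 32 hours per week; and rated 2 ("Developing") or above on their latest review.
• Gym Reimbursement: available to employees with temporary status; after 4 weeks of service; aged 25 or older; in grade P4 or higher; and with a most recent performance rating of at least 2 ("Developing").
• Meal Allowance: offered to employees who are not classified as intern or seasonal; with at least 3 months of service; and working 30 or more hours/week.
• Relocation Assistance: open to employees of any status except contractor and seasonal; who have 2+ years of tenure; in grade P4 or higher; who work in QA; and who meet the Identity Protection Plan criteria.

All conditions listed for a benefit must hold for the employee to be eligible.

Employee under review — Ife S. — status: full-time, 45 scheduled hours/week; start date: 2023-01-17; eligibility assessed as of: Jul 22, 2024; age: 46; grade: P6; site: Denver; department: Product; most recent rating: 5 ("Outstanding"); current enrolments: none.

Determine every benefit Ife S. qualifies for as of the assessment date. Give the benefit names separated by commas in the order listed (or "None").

Identity Protection Plan, Meal Allowance

Service from 2023-01-17 to Jul 22, 2024: 552 days.
Identity Protection Plan — service 552 days ≥ 45 days ✓; 45 hrs/wk ≥ 20 ✓; grade P6 ≥ P3 ✓ → eligible.
Dental Plan — status full-time ✓ (not excluded); service 552 days ≥ 30 days ✓; site Denver ✗ (not Richmond) → not eligible.
401(k) Company Match — status full-time ✗ (requires part-time) → not eligible.
Dependent Care FSA — service 552 days ≥ 9 months (≈270 days) ✓; dept Product ✗ → not eligible.
Caregiver Leave — status full-time ✓; service 552 days < 5 years (≈1825 days) ✗ → not eligible.
Gym Reimbursement — status full-time ✗ (requires temporary) → not eligible.
Meal Allowance — status full-time ✓ (not excluded); service 552 days ≥ 3 months (≈90 days) ✓; 45 hrs/wk ≥ 30 ✓ → eligible.
Relocation Assistance — status full-time ✓ (not excluded); service 552 days < 2 years (≈730 days) ✗ → not eligible.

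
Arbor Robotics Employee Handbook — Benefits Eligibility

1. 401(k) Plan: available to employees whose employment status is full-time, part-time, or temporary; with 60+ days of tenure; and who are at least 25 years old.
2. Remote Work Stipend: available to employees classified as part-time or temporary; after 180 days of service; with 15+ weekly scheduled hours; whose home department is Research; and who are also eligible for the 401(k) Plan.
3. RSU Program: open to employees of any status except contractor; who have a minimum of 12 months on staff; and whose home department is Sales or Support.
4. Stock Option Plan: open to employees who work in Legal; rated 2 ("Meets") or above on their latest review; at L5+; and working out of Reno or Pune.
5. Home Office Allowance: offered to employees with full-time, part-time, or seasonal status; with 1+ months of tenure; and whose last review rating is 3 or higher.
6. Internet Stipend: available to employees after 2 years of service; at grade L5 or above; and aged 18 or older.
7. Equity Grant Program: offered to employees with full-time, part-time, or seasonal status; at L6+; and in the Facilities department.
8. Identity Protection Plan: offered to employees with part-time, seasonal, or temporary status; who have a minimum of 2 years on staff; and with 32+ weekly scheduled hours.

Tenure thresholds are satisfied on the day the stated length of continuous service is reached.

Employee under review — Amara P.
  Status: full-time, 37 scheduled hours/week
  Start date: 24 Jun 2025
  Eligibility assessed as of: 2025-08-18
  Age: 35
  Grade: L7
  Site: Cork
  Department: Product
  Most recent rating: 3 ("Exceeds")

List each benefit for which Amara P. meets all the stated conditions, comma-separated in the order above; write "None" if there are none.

Home Office Allowance

Service from 24 Jun 2025 to 2025-08-18: 55 days.
401(k) Plan — status full-time ✓; service 55 days < 60 days ✗ → not eligible.
Remote Work Stipend — status full-time ✗ (requires part-time or temporary) → not eligible.
RSU Program — status full-time ✓ (not excluded); service 55 days < 12 months (≈360 days) ✗ → not eligible.
Stock Option Plan — dept Product ✗ → not eligible.
Home Office Allowance — status full-time ✓; service 55 days ≥ 1 month (≈30 days) ✓; rating 3 ≥ 3 ✓ → eligible.
Internet Stipend — service 55 days < 2 years (≈730 days) ✗ → not eligible.
Equity Grant Program — status full-time ✓; grade L7 ≥ L6 ✓; dept Product ✗ → not eligible.
Identity Protection Plan — status full-time ✗ (requires part-time, seasonal, or temporary) → not eligible.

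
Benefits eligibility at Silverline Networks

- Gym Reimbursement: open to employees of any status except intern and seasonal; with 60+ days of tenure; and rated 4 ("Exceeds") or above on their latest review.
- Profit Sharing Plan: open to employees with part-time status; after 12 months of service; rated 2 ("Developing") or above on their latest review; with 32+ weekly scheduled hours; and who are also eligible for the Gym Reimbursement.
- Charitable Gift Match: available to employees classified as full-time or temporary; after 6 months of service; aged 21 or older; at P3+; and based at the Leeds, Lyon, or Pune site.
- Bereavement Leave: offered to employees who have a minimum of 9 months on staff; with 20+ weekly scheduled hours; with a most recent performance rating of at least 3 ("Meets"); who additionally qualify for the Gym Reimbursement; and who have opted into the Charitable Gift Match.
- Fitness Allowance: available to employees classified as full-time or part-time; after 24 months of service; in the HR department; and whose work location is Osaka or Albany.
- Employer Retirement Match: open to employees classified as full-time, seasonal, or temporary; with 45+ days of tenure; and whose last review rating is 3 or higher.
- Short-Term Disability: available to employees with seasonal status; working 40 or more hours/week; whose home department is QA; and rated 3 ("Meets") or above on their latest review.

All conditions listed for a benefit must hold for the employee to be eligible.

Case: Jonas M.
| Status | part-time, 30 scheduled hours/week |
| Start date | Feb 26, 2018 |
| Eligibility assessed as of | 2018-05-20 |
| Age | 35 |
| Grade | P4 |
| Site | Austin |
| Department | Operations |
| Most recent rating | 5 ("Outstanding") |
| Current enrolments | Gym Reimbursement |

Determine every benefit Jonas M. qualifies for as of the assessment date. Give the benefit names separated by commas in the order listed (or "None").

Service from Feb 26, 2018 to 2018-05-20: 83 days.
Gym Reimbursement — status part-time ✓ (not excluded); service 83 days ≥ 60 days ✓; rating 5 ≥ 4 ✓ → eligible.
Profit Sharing Plan — status part-time ✓; service 83 days < 12 months (≈360 days) ✗ → not eligible.
Charitable Gift Match — status part-time ✗ (requires full-time or temporary) → not eligible.
Bereavement Leave — service 83 days < 9 months (≈270 days) ✗ → not eligible.
Fitness Allowance — status part-time ✓; service 83 days < 24 months (≈720 days) ✗ → not eligible.
Employer Retirement Match — status part-time ✗ (requires full-time, seasonal, or temporary) → not eligible.
Short-Term Disability — status part-time ✗ (requires seasonal) → not eligible.

Gym Reimbursement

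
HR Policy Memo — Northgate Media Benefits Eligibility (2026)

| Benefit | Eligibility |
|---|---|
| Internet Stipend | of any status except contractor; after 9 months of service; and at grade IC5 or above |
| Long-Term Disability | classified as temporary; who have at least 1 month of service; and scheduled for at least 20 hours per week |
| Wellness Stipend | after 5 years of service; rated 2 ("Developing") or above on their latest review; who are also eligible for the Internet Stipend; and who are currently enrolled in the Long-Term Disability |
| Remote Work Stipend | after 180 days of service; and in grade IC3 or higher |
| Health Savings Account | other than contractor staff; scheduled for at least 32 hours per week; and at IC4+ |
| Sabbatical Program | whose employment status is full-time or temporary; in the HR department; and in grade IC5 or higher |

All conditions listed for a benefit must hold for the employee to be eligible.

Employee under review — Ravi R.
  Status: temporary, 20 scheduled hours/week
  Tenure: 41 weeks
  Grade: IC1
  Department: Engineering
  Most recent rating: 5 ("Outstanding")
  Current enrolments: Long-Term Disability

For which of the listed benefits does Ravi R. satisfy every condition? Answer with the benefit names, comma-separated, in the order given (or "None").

Internet Stipend — status temporary ✓ (not excluded); service 41 weeks ≥ 9 months (≈270 days) ✓; grade IC1 < IC5 ✗ → not eligible.
Long-Term Disability — status temporary ✓; service 41 weeks ≥ 1 month (≈30 days) ✓; 20 hrs/wk ≥ 20 ✓ → eligible.
Wellness Stipend — service 41 weeks < 5 years (≈1825 days) ✗ → not eligible.
Remote Work Stipend — service 41 weeks ≥ 180 days ✓; grade IC1 < IC3 ✗ → not eligible.
Health Savings Account — status temporary ✓ (not excluded); 20 hrs/wk < 32 ✗ → not eligible.
Sabbatical Program — status temporary ✓; dept Engineering ✗ → not eligible.

Long-Term Disability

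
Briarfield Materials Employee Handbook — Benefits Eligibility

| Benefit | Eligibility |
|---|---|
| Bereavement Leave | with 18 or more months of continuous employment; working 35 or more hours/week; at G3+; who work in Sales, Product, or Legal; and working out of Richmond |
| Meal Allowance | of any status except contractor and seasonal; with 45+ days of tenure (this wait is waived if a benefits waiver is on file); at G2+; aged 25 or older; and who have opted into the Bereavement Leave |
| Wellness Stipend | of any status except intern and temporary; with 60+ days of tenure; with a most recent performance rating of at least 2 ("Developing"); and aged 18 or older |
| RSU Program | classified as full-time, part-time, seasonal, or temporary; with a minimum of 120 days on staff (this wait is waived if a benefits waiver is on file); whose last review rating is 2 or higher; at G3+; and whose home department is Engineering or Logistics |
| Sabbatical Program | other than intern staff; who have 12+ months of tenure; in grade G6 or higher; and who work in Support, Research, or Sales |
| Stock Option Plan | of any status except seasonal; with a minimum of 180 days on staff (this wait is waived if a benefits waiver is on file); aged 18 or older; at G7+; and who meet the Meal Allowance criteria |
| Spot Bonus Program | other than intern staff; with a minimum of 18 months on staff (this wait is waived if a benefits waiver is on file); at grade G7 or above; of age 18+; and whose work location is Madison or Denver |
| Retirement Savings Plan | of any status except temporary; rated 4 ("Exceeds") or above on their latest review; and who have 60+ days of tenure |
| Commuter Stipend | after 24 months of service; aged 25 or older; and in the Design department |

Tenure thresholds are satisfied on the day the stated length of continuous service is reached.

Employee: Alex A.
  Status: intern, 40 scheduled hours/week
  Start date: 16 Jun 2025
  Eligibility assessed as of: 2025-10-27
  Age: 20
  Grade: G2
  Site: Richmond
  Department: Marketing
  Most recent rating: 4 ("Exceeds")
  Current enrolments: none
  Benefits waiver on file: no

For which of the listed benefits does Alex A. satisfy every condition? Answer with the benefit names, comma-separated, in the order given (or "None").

Service from 16 Jun 2025 to 2025-10-27: 133 days.
Bereavement Leave — service 133 days < 18 months (≈540 days) ✗ → not eligible.
Meal Allowance — status intern ✓ (not excluded); no waiver, service 133 days ≥ 45 days ✓; grade G2 ≥ G2 ✓; age 20 < 25 ✗ → not eligible.
Wellness Stipend — status intern ✗ (excluded) → not eligible.
RSU Program — status intern ✗ (requires full-time, part-time, seasonal, or temporary) → not eligible.
Sabbatical Program — status intern ✗ (excluded) → not eligible.
Stock Option Plan — status intern ✓ (not excluded); no waiver, service 133 days < 180 days ✗ → not eligible.
Spot Bonus Program — status intern ✗ (excluded) → not eligible.
Retirement Savings Plan — status intern ✓ (not excluded); rating 4 ≥ 4 ✓; service 133 days ≥ 60 days ✓ → eligible.
Commuter Stipend — service 133 days < 24 months (≈720 days) ✗ → not eligible.

Retirement Savings Plan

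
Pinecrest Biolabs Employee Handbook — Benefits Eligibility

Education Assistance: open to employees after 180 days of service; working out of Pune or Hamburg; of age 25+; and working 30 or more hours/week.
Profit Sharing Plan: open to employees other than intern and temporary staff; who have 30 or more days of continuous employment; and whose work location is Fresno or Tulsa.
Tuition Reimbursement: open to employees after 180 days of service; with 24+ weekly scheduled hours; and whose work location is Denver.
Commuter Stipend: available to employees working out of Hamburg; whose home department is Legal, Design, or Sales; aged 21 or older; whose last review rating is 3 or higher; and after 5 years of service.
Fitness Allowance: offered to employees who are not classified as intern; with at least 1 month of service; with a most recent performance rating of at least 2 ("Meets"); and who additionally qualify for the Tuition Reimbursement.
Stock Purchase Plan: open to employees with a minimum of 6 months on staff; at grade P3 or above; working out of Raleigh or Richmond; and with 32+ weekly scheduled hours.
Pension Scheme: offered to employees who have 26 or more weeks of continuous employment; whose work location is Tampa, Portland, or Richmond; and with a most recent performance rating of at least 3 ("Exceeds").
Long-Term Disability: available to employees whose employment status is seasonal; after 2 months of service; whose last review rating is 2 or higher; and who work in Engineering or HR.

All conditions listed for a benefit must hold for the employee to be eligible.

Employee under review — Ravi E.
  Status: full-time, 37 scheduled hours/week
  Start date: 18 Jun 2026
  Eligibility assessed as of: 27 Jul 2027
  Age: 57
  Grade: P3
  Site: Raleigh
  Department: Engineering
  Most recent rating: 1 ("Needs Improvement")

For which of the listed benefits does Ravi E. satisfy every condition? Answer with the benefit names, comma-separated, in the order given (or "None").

Service from 18 Jun 2026 to 27 Jul 2027: 404 days.
Education Assistance — service 404 days ≥ 180 days ✓; site Raleigh ✗ (not Pune or Hamburg) → not eligible.
Profit Sharing Plan — status full-time ✓ (not excluded); service 404 days ≥ 30 days ✓; site Raleigh ✗ (not Fresno or Tulsa) → not eligible.
Tuition Reimbursement — service 404 days ≥ 180 days ✓; 37 hrs/wk ≥ 24 ✓; site Raleigh ✗ (not Denver) → not eligible.
Commuter Stipend — site Raleigh ✗ (not Hamburg) → not eligible.
Fitness Allowance — status full-time ✓ (not excluded); service 404 days ≥ 1 month (≈30 days) ✓; rating 1 < 2 ✗ → not eligible.
Stock Purchase Plan — service 404 days ≥ 6 months (≈180 days) ✓; grade P3 ≥ P3 ✓; site Raleigh ✓; 37 hrs/wk ≥ 32 ✓ → eligible.
Pension Scheme — service 404 days ≥ 26 weeks (≈182 days) ✓; site Raleigh ✗ (not Tampa, Portland, or Richmond) → not eligible.
Long-Term Disability — status full-time ✗ (requires seasonal) → not eligible.

Stock Purchase Plan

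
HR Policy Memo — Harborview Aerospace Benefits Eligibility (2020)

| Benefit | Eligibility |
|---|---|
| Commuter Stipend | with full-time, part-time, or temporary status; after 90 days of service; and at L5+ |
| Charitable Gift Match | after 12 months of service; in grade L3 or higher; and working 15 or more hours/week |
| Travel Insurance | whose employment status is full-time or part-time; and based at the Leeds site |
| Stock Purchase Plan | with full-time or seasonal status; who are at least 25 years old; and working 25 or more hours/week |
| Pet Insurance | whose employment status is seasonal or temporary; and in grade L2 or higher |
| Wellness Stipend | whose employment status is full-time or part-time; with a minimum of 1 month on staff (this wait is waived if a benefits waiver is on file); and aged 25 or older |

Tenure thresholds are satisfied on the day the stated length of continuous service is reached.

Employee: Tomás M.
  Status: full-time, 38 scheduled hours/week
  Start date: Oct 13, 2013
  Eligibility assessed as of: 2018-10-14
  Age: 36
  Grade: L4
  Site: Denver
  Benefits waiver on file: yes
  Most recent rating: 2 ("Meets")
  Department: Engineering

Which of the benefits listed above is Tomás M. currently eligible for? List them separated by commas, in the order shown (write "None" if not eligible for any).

Charitable Gift Match, Stock Purchase Plan, Wellness Stipend

Service from Oct 13, 2013 to 2018-10-14: 1827 days.
Commuter Stipend — status full-time ✓; service 1827 days ≥ 90 days ✓; grade L4 < L5 ✗ → not eligible.
Charitable Gift Match — service 1827 days ≥ 12 months (≈360 days) ✓; grade L4 ≥ L3 ✓; 38 hrs/wk ≥ 15 ✓ → eligible.
Travel Insurance — status full-time ✓; site Denver ✗ (not Leeds) → not eligible.
Stock Purchase Plan — status full-time ✓; age 36 ≥ 25 ✓; 38 hrs/wk ≥ 25 ✓ → eligible.
Pet Insurance — status full-time ✗ (requires seasonal or temporary) → not eligible.
Wellness Stipend — status full-time ✓; benefits waiver on file ✓; age 36 ≥ 25 ✓ → eligible.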